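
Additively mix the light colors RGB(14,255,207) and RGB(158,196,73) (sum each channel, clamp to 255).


Additive: each channel = min(255, C₁+C₂)
R: 14+158 = 172 → 172
G: 255+196 = 451 → 255
B: 207+73 = 280 → 255
= RGB(172, 255, 255)


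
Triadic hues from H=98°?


Triadic: equally spaced at 120° intervals
H1 = 98°
H2 = (98 + 120) mod 360 = 218°
H3 = (98 + 240) mod 360 = 338°
Triadic = 98°, 218°, 338°


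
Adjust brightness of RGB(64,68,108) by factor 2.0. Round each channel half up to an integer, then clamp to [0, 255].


Multiply each channel by 2.0, round half up, clamp to [0, 255]
R: 64×2.0 = 128
G: 68×2.0 = 136
B: 108×2.0 = 216
= RGB(128, 136, 216)


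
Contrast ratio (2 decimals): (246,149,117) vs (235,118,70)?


Linearize each sRGB channel c=v/255: c/12.92 if c ≤ 0.04045 else ((c+0.055)/1.055)^2.4
L = 0.2126×R_lin + 0.7152×G_lin + 0.0722×B_lin
Color 1 (246,149,117):
  R=246: 246/255≈0.9647 > 0.04045 → ((0.9647+0.055)/1.055)^2.4 ≈ 0.92158
  G=149: 149/255≈0.5843 > 0.04045 → ((0.5843+0.055)/1.055)^2.4 ≈ 0.30054
  B=117: 117/255≈0.4588 > 0.04045 → ((0.4588+0.055)/1.055)^2.4 ≈ 0.17789
  L1 = 0.2126×0.92158 + 0.7152×0.30054 + 0.0722×0.17789 ≈ 0.42372
Color 2 (235,118,70):
  R=235: 235/255≈0.9216 > 0.04045 → ((0.9216+0.055)/1.055)^2.4 ≈ 0.83077
  G=118: 118/255≈0.4627 > 0.04045 → ((0.4627+0.055)/1.055)^2.4 ≈ 0.18116
  B=70: 70/255≈0.2745 > 0.04045 → ((0.2745+0.055)/1.055)^2.4 ≈ 0.06125
  L2 = 0.2126×0.83077 + 0.7152×0.18116 + 0.0722×0.06125 ≈ 0.31061
Lighter = 0.42372, Darker = 0.31061
Ratio = (L_lighter + 0.05) / (L_darker + 0.05)
Ratio = (0.42372 + 0.05) / (0.31061 + 0.05) = 0.47372 / 0.36061 ≈ 1.3137
Ratio ≈ 1.31:1


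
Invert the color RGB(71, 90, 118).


Invert: (255-R, 255-G, 255-B)
R: 255-71 = 184
G: 255-90 = 165
B: 255-118 = 137
= RGB(184, 165, 137)


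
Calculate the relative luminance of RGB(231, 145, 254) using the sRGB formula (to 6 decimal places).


Linearize each channel (sRGB transfer function): c = v/255; c_lin = c/12.92 if c ≤ 0.04045, else ((c+0.055)/1.055)^2.4
  R: 231/255 ≈ 0.905882 > 0.04045 → ((0.905882+0.055)/1.055)^2.4 ≈ 0.799103
  G: 145/255 ≈ 0.568627 > 0.04045 → ((0.568627+0.055)/1.055)^2.4 ≈ 0.283149
  B: 254/255 ≈ 0.996078 > 0.04045 → ((0.996078+0.055)/1.055)^2.4 ≈ 0.991102
R_lin = 0.799103, G_lin = 0.283149, B_lin = 0.991102
L = 0.2126×R + 0.7152×G + 0.0722×B
L = 0.2126×0.799103 + 0.7152×0.283149 + 0.0722×0.991102
L ≈ 0.443955


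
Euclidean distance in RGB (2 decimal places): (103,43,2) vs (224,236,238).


d = √[(R₁-R₂)² + (G₁-G₂)² + (B₁-B₂)²]
d = √[(103-224)² + (43-236)² + (2-238)²]
d = √[14641 + 37249 + 55696]
d = √107586
d ≈ 328.00


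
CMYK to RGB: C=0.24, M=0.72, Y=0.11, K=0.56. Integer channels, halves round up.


R = 255 × (1-C) × (1-K) = 255 × 0.76 × 0.44 = 85.272 → 85
G = 255 × (1-M) × (1-K) = 255 × 0.28 × 0.44 = 31.416 → 31
B = 255 × (1-Y) × (1-K) = 255 × 0.89 × 0.44 = 99.858 → 100
= RGB(85, 31, 100)


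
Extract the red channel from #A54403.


Color: #A54403
R = A5 = 165
G = 44 = 68
B = 03 = 3
Red = 165


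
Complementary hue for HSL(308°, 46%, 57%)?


Complement = opposite side of color wheel = hue + 180°
H' = (308 + 180) mod 360 = 128°
S and L unchanged.
= HSL(128°, 46%, 57%)


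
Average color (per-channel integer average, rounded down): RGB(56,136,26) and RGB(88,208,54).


Midpoint: each channel = ⌊(C₁+C₂)/2⌋
R: ⌊(56+88)/2⌋ = 72
G: ⌊(136+208)/2⌋ = 172
B: ⌊(26+54)/2⌋ = 40
= RGB(72, 172, 40)


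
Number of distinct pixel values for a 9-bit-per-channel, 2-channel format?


Total bits = 9 bits/channel × 2 channels = 18 bits
Distinct pixel values = 2^18
= 262,144 pixel values


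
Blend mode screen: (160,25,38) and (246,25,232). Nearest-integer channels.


Screen: C = 255 - (255-A)×(255-B)/255, rounded to nearest integer
R: 255 - (255-160)×(255-246)/255 = 255 - 855/255 ≈ 255 - 3.353 = 251.647 → 252
G: 255 - (255-25)×(255-25)/255 = 255 - 52900/255 ≈ 255 - 207.451 = 47.549 → 48
B: 255 - (255-38)×(255-232)/255 = 255 - 4991/255 ≈ 255 - 19.573 = 235.427 → 235
= RGB(252, 48, 235)


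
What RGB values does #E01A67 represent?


E0 → 224 (R)
1A → 26 (G)
67 → 103 (B)
= RGB(224, 26, 103)


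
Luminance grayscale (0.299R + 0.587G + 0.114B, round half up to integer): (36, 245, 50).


Gray = 0.299×R + 0.587×G + 0.114×B
Gray = 0.299×36 + 0.587×245 + 0.114×50
Gray = 10.764 + 143.815 + 5.700
Gray = 160.279 → round half up → 160
Gray = 160


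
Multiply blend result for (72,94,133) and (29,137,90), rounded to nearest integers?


Multiply: C = A×B/255, rounded to nearest integer
R: 72×29/255 = 2088/255 ≈ 8.188 → 8
G: 94×137/255 = 12878/255 ≈ 50.502 → 51
B: 133×90/255 = 11970/255 ≈ 46.941 → 47
= RGB(8, 51, 47)


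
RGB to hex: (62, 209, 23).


R = 62 → 3E (hex)
G = 209 → D1 (hex)
B = 23 → 17 (hex)
Hex = #3ED117


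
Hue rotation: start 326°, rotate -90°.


New hue = (H + rotation) mod 360
New hue = (326 -90) mod 360
= 236 mod 360
= 236°


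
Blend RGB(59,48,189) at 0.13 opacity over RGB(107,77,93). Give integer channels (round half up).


C = α×F + (1-α)×B, with 1-α = 0.87
R: 0.13×59 + 0.87×107 = 7.67 + 93.09 = 100.76 → 101
G: 0.13×48 + 0.87×77 = 6.24 + 66.99 = 73.23 → 73
B: 0.13×189 + 0.87×93 = 24.57 + 80.91 = 105.48 → 105
= RGB(101, 73, 105)


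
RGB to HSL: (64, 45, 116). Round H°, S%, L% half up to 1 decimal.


Normalize: R'=64/255≈0.2510, G'=45/255≈0.1765, B'=116/255≈0.4549
Max=116/255, Min=45/255, Δ=Max-Min=71/255
L = (Max+Min)/2 = (116+45)/510 = 161/510 = 0.31568… → L = 31.6%
L ≤ 0.5 → S = Δ/(Max+Min) = 71/(116+45) = 71/161 = 0.44099… → S = 44.1%
(the 1/255 factors cancel in S and H, so raw channel differences can be used)
Max is B' → H = 60 × ((R-G)/Δ + 4) = 60 × ((64-45)/71 + 4)
  19/71 + 4 = 0.2676… + 4 = 4.2676…
  H = 60 × 4.2676… = 256.056…° → H = 256.1°
= HSL(256.1°, 44.1%, 31.6%)


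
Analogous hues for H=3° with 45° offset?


Base hue: 3°
Left analog: (3 - 45) mod 360 = 318°
Right analog: (3 + 45) mod 360 = 48°
Analogous hues = 318° and 48°


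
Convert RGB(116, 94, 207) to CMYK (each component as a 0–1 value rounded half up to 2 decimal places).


R'=116/255≈0.4549, G'=94/255≈0.3686, B'=207/255≈0.8118
K = 1 - max(R',G',B') = 1 - 207/255 = 48/255 = 0.18823… → 0.19
(1-R'-K)/(1-K) simplifies to (max-R)/max with max = 207:
C = (207-116)/207 = 91/207 = 0.43961… → 0.44
M = (207-94)/207 = 113/207 = 0.54589… → 0.55
Y = (207-207)/207 = 0/207 = 0 → 0.00
= CMYK(0.44, 0.55, 0.00, 0.19)


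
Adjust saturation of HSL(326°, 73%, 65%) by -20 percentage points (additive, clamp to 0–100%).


Original S = 73%
Adjustment = -20 percentage points
New S = 73 + (-20) = 53
Clamp to [0, 100] → 53
= HSL(326°, 53%, 65%)


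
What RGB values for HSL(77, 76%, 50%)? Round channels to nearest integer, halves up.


H=77°, S=0.76, L=0.50
C = (1-|2L-1|)×S = (1-|0.00|)×0.76 = 0.76
H' = H/60 = 77/60 ≈ 1.2833; X = C×(1-|H' mod 2 - 1|) ≈ 0.5447
m = L - C/2 = 0.50 - 0.38 = 0.12
Sector ⌊H'⌋ = 1 → (R',G',B') = (≈0.5447, 0.76, 0.0)
RGB = ((R'+m)×255, (G'+m)×255, (B'+m)×255) = (169.49, 224.4, 30.6)
Round half up → RGB(169, 224, 31)


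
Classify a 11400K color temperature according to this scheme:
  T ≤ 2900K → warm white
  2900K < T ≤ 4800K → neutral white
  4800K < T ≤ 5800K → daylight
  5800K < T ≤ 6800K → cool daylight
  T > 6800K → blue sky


Temperature: 11400K
11400K > 6800K → blue sky
Classification: blue sky


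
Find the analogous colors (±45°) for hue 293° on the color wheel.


Base hue: 293°
Left analog: (293 - 45) mod 360 = 248°
Right analog: (293 + 45) mod 360 = 338°
Analogous hues = 248° and 338°


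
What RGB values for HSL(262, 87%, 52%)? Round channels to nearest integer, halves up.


H=262°, S=0.87, L=0.52
C = (1-|2L-1|)×S = (1-|0.04|)×0.87 = 0.8352
H' = H/60 = 262/60 ≈ 4.3667; X = C×(1-|H' mod 2 - 1|) = 0.30624
m = L - C/2 = 0.52 - 0.4176 = 0.1024
Sector ⌊H'⌋ = 4 → (R',G',B') = (0.30624, 0.0, 0.8352)
RGB = ((R'+m)×255, (G'+m)×255, (B'+m)×255) = (104.2032, 26.112, 239.088)
Round half up → RGB(104, 26, 239)


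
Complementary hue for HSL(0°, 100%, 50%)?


Complement = opposite side of color wheel = hue + 180°
H' = (0 + 180) mod 360 = 180°
S and L unchanged.
= HSL(180°, 100%, 50%)


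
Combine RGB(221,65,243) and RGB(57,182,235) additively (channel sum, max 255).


Additive: each channel = min(255, C₁+C₂)
R: 221+57 = 278 → 255
G: 65+182 = 247 → 247
B: 243+235 = 478 → 255
= RGB(255, 247, 255)


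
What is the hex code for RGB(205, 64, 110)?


R = 205 → CD (hex)
G = 64 → 40 (hex)
B = 110 → 6E (hex)
Hex = #CD406E


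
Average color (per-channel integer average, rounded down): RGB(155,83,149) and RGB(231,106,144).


Midpoint: each channel = ⌊(C₁+C₂)/2⌋
R: ⌊(155+231)/2⌋ = 193
G: ⌊(83+106)/2⌋ = 94
B: ⌊(149+144)/2⌋ = 146
= RGB(193, 94, 146)


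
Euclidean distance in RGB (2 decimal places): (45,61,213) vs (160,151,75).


d = √[(R₁-R₂)² + (G₁-G₂)² + (B₁-B₂)²]
d = √[(45-160)² + (61-151)² + (213-75)²]
d = √[13225 + 8100 + 19044]
d = √40369
d ≈ 200.92


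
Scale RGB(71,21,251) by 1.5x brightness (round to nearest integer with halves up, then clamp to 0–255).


Multiply each channel by 1.5, round half up, clamp to [0, 255]
R: 71×1.5 = 106.5 → round → 107
G: 21×1.5 = 31.5 → round → 32
B: 251×1.5 = 376.5 → round → 377 → clamp → 255
= RGB(107, 32, 255)


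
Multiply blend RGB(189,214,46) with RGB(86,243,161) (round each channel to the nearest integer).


Multiply: C = A×B/255, rounded to nearest integer
R: 189×86/255 = 16254/255 ≈ 63.741 → 64
G: 214×243/255 = 52002/255 ≈ 203.929 → 204
B: 46×161/255 = 7406/255 ≈ 29.043 → 29
= RGB(64, 204, 29)


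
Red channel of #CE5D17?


Color: #CE5D17
R = CE = 206
G = 5D = 93
B = 17 = 23
Red = 206


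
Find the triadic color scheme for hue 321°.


Triadic: equally spaced at 120° intervals
H1 = 321°
H2 = (321 + 120) mod 360 = 81°
H3 = (321 + 240) mod 360 = 201°
Triadic = 321°, 81°, 201°


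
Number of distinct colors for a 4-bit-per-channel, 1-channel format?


Total bits = 4 bits/channel × 1 channels = 4 bits
Distinct colors = 2^4
= 16 colors


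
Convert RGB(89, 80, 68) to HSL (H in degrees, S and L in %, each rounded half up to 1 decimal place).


Normalize: R'=89/255≈0.3490, G'=80/255≈0.3137, B'=68/255≈0.2667
Max=89/255, Min=68/255, Δ=Max-Min=21/255
L = (Max+Min)/2 = (89+68)/510 = 157/510 = 0.30784… → L = 30.8%
L ≤ 0.5 → S = Δ/(Max+Min) = 21/(89+68) = 21/157 = 0.13375… → S = 13.4%
(the 1/255 factors cancel in S and H, so raw channel differences can be used)
Max is R' → H = 60 × (((G-B)/Δ) mod 6) = 60 × (((80-68)/21) mod 6)
  12/21 = 0.5714…
  H = 60 × 0.5714… = 34.285…° → H = 34.3°
= HSL(34.3°, 13.4%, 30.8%)


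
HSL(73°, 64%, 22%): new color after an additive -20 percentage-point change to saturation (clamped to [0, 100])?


Original S = 64%
Adjustment = -20 percentage points
New S = 64 + (-20) = 44
Clamp to [0, 100] → 44
= HSL(73°, 44%, 22%)


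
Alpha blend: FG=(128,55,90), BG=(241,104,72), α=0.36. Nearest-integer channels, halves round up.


C = α×F + (1-α)×B, with 1-α = 0.64
R: 0.36×128 + 0.64×241 = 46.08 + 154.24 = 200.32 → 200
G: 0.36×55 + 0.64×104 = 19.80 + 66.56 = 86.36 → 86
B: 0.36×90 + 0.64×72 = 32.40 + 46.08 = 78.48 → 78
= RGB(200, 86, 78)


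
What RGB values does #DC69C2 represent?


DC → 220 (R)
69 → 105 (G)
C2 → 194 (B)
= RGB(220, 105, 194)


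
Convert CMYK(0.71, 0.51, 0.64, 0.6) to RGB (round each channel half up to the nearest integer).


R = 255 × (1-C) × (1-K) = 255 × 0.29 × 0.40 = 29.58 → 30
G = 255 × (1-M) × (1-K) = 255 × 0.49 × 0.40 = 49.98 → 50
B = 255 × (1-Y) × (1-K) = 255 × 0.36 × 0.40 = 36.72 → 37
= RGB(30, 50, 37)


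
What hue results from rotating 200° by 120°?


New hue = (H + rotation) mod 360
New hue = (200 + 120) mod 360
= 320 mod 360
= 320°


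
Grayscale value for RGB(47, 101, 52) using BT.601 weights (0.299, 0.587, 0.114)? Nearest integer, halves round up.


Gray = 0.299×R + 0.587×G + 0.114×B
Gray = 0.299×47 + 0.587×101 + 0.114×52
Gray = 14.053 + 59.287 + 5.928
Gray = 79.268 → round half up → 79
Gray = 79


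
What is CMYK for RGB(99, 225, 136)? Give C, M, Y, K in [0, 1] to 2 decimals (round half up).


R'=99/255≈0.3882, G'=225/255≈0.8824, B'=136/255≈0.5333
K = 1 - max(R',G',B') = 1 - 225/255 = 30/255 = 0.11764… → 0.12
(1-R'-K)/(1-K) simplifies to (max-R)/max with max = 225:
C = (225-99)/225 = 126/225 = 0.56 → 0.56
M = (225-225)/225 = 0/225 = 0 → 0.00
Y = (225-136)/225 = 89/225 = 0.39555… → 0.40
= CMYK(0.56, 0.00, 0.40, 0.12)


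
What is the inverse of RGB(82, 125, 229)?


Invert: (255-R, 255-G, 255-B)
R: 255-82 = 173
G: 255-125 = 130
B: 255-229 = 26
= RGB(173, 130, 26)


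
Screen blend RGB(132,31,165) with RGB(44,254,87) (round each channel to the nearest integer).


Screen: C = 255 - (255-A)×(255-B)/255, rounded to nearest integer
R: 255 - (255-132)×(255-44)/255 = 255 - 25953/255 ≈ 255 - 101.776 = 153.224 → 153
G: 255 - (255-31)×(255-254)/255 = 255 - 224/255 ≈ 255 - 0.878 = 254.122 → 254
B: 255 - (255-165)×(255-87)/255 = 255 - 15120/255 ≈ 255 - 59.294 = 195.706 → 196
= RGB(153, 254, 196)


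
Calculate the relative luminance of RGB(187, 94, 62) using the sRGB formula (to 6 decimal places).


Linearize each channel (sRGB transfer function): c = v/255; c_lin = c/12.92 if c ≤ 0.04045, else ((c+0.055)/1.055)^2.4
  R: 187/255 ≈ 0.733333 > 0.04045 → ((0.733333+0.055)/1.055)^2.4 ≈ 0.496933
  G: 94/255 ≈ 0.368627 > 0.04045 → ((0.368627+0.055)/1.055)^2.4 ≈ 0.111932
  B: 62/255 ≈ 0.243137 > 0.04045 → ((0.243137+0.055)/1.055)^2.4 ≈ 0.048172
R_lin = 0.496933, G_lin = 0.111932, B_lin = 0.048172
L = 0.2126×R + 0.7152×G + 0.0722×B
L = 0.2126×0.496933 + 0.7152×0.111932 + 0.0722×0.048172
L ≈ 0.189180


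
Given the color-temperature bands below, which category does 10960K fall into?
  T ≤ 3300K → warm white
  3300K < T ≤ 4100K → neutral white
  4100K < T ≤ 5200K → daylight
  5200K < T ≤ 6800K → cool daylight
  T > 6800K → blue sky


Temperature: 10960K
10960K > 6800K → blue sky
Classification: blue sky


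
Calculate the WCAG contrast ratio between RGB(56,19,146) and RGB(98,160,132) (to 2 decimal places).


Linearize each sRGB channel c=v/255: c/12.92 if c ≤ 0.04045 else ((c+0.055)/1.055)^2.4
L = 0.2126×R_lin + 0.7152×G_lin + 0.0722×B_lin
Color 1 (56,19,146):
  R=56: 56/255≈0.2196 > 0.04045 → ((0.2196+0.055)/1.055)^2.4 ≈ 0.03955
  G=19: 19/255≈0.0745 > 0.04045 → ((0.0745+0.055)/1.055)^2.4 ≈ 0.00651
  B=146: 146/255≈0.5725 > 0.04045 → ((0.5725+0.055)/1.055)^2.4 ≈ 0.28744
  L1 = 0.2126×0.03955 + 0.7152×0.00651 + 0.0722×0.28744 ≈ 0.03382
Color 2 (98,160,132):
  R=98: 98/255≈0.3843 > 0.04045 → ((0.3843+0.055)/1.055)^2.4 ≈ 0.12214
  G=160: 160/255≈0.6275 > 0.04045 → ((0.6275+0.055)/1.055)^2.4 ≈ 0.35153
  B=132: 132/255≈0.5176 > 0.04045 → ((0.5176+0.055)/1.055)^2.4 ≈ 0.23074
  L2 = 0.2126×0.12214 + 0.7152×0.35153 + 0.0722×0.23074 ≈ 0.29404
Lighter = 0.29404, Darker = 0.03382
Ratio = (L_lighter + 0.05) / (L_darker + 0.05)
Ratio = (0.29404 + 0.05) / (0.03382 + 0.05) = 0.34404 / 0.08382 ≈ 4.1046
Ratio ≈ 4.10:1


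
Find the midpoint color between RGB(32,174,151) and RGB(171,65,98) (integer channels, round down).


Midpoint: each channel = ⌊(C₁+C₂)/2⌋
R: ⌊(32+171)/2⌋ = 101
G: ⌊(174+65)/2⌋ = 119
B: ⌊(151+98)/2⌋ = 124
= RGB(101, 119, 124)


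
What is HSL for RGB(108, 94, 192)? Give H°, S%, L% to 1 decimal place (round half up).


Normalize: R'=108/255≈0.4235, G'=94/255≈0.3686, B'=192/255≈0.7529
Max=192/255, Min=94/255, Δ=Max-Min=98/255
L = (Max+Min)/2 = (192+94)/510 = 286/510 = 0.56078… → L = 56.1%
L > 0.5 → S = Δ/(2-Max-Min) = 98/(510-192-94) = 98/224 = 0.4375 → S = 43.8%
(the 1/255 factors cancel in S and H, so raw channel differences can be used)
Max is B' → H = 60 × ((R-G)/Δ + 4) = 60 × ((108-94)/98 + 4)
  14/98 + 4 = 0.1428… + 4 = 4.1428…
  H = 60 × 4.1428… = 248.571…° → H = 248.6°
= HSL(248.6°, 43.8%, 56.1%)


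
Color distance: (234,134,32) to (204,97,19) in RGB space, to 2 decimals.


d = √[(R₁-R₂)² + (G₁-G₂)² + (B₁-B₂)²]
d = √[(234-204)² + (134-97)² + (32-19)²]
d = √[900 + 1369 + 169]
d = √2438
d ≈ 49.38


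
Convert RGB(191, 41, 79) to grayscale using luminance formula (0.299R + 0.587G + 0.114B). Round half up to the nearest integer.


Gray = 0.299×R + 0.587×G + 0.114×B
Gray = 0.299×191 + 0.587×41 + 0.114×79
Gray = 57.109 + 24.067 + 9.006
Gray = 90.182 → round half up → 90
Gray = 90


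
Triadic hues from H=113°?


Triadic: equally spaced at 120° intervals
H1 = 113°
H2 = (113 + 120) mod 360 = 233°
H3 = (113 + 240) mod 360 = 353°
Triadic = 113°, 233°, 353°


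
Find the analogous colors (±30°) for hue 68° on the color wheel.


Base hue: 68°
Left analog: (68 - 30) mod 360 = 38°
Right analog: (68 + 30) mod 360 = 98°
Analogous hues = 38° and 98°


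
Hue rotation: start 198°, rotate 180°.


New hue = (H + rotation) mod 360
New hue = (198 + 180) mod 360
= 378 mod 360
= 18°


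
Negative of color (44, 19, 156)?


Invert: (255-R, 255-G, 255-B)
R: 255-44 = 211
G: 255-19 = 236
B: 255-156 = 99
= RGB(211, 236, 99)


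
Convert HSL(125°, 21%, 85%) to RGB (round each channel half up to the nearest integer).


H=125°, S=0.21, L=0.85
C = (1-|2L-1|)×S = (1-|0.70|)×0.21 = 0.063
H' = H/60 = 125/60 ≈ 2.0833; X = C×(1-|H' mod 2 - 1|) = 0.00525
m = L - C/2 = 0.85 - 0.0315 = 0.8185
Sector ⌊H'⌋ = 2 → (R',G',B') = (0.0, 0.063, 0.00525)
RGB = ((R'+m)×255, (G'+m)×255, (B'+m)×255) = (208.7175, 224.7825, 210.05625)
Round half up → RGB(209, 225, 210)


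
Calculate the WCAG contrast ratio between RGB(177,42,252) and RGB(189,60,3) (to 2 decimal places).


Linearize each sRGB channel c=v/255: c/12.92 if c ≤ 0.04045 else ((c+0.055)/1.055)^2.4
L = 0.2126×R_lin + 0.7152×G_lin + 0.0722×B_lin
Color 1 (177,42,252):
  R=177: 177/255≈0.6941 > 0.04045 → ((0.6941+0.055)/1.055)^2.4 ≈ 0.43966
  G=42: 42/255≈0.1647 > 0.04045 → ((0.1647+0.055)/1.055)^2.4 ≈ 0.02315
  B=252: 252/255≈0.9882 > 0.04045 → ((0.9882+0.055)/1.055)^2.4 ≈ 0.97345
  L1 = 0.2126×0.43966 + 0.7152×0.02315 + 0.0722×0.97345 ≈ 0.18031
Color 2 (189,60,3):
  R=189: 189/255≈0.7412 > 0.04045 → ((0.7412+0.055)/1.055)^2.4 ≈ 0.50888
  G=60: 60/255≈0.2353 > 0.04045 → ((0.2353+0.055)/1.055)^2.4 ≈ 0.04519
  B=3: 3/255≈0.0118 ≤ 0.04045 → 0.0118/12.92 ≈ 0.00091
  L2 = 0.2126×0.50888 + 0.7152×0.04519 + 0.0722×0.00091 ≈ 0.14057
Lighter = 0.18031, Darker = 0.14057
Ratio = (L_lighter + 0.05) / (L_darker + 0.05)
Ratio = (0.18031 + 0.05) / (0.14057 + 0.05) = 0.23031 / 0.19057 ≈ 1.2085
Ratio ≈ 1.21:1


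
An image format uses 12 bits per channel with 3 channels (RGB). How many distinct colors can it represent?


Total bits = 12 bits/channel × 3 channels = 36 bits
Distinct colors = 2^36
= 68,719,476,736 colors


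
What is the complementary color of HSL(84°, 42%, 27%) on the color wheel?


Complement = opposite side of color wheel = hue + 180°
H' = (84 + 180) mod 360 = 264°
S and L unchanged.
= HSL(264°, 42%, 27%)


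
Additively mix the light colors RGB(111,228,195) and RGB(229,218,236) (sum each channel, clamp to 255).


Additive: each channel = min(255, C₁+C₂)
R: 111+229 = 340 → 255
G: 228+218 = 446 → 255
B: 195+236 = 431 → 255
= RGB(255, 255, 255)


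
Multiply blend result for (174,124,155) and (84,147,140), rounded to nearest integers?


Multiply: C = A×B/255, rounded to nearest integer
R: 174×84/255 = 14616/255 ≈ 57.318 → 57
G: 124×147/255 = 18228/255 ≈ 71.482 → 71
B: 155×140/255 = 21700/255 ≈ 85.098 → 85
= RGB(57, 71, 85)


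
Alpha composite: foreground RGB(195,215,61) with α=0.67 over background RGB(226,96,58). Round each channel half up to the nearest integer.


C = α×F + (1-α)×B, with 1-α = 0.33
R: 0.67×195 + 0.33×226 = 130.65 + 74.58 = 205.23 → 205
G: 0.67×215 + 0.33×96 = 144.05 + 31.68 = 175.73 → 176
B: 0.67×61 + 0.33×58 = 40.87 + 19.14 = 60.01 → 60
= RGB(205, 176, 60)


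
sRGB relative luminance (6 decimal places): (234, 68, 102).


Linearize each channel (sRGB transfer function): c = v/255; c_lin = c/12.92 if c ≤ 0.04045, else ((c+0.055)/1.055)^2.4
  R: 234/255 ≈ 0.917647 > 0.04045 → ((0.917647+0.055)/1.055)^2.4 ≈ 0.822786
  G: 68/255 ≈ 0.266667 > 0.04045 → ((0.266667+0.055)/1.055)^2.4 ≈ 0.057805
  B: 102/255 ≈ 0.400000 > 0.04045 → ((0.400000+0.055)/1.055)^2.4 ≈ 0.132868
R_lin = 0.822786, G_lin = 0.057805, B_lin = 0.132868
L = 0.2126×R + 0.7152×G + 0.0722×B
L = 0.2126×0.822786 + 0.7152×0.057805 + 0.0722×0.132868
L ≈ 0.225860


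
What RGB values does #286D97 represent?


28 → 40 (R)
6D → 109 (G)
97 → 151 (B)
= RGB(40, 109, 151)


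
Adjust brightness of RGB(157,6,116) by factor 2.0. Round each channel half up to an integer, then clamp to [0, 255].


Multiply each channel by 2.0, round half up, clamp to [0, 255]
R: 157×2.0 = 314 → clamp → 255
G: 6×2.0 = 12
B: 116×2.0 = 232
= RGB(255, 12, 232)


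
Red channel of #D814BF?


Color: #D814BF
R = D8 = 216
G = 14 = 20
B = BF = 191
Red = 216


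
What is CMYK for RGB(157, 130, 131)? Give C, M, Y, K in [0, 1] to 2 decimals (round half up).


R'=157/255≈0.6157, G'=130/255≈0.5098, B'=131/255≈0.5137
K = 1 - max(R',G',B') = 1 - 157/255 = 98/255 = 0.38431… → 0.38
(1-R'-K)/(1-K) simplifies to (max-R)/max with max = 157:
C = (157-157)/157 = 0/157 = 0 → 0.00
M = (157-130)/157 = 27/157 = 0.17197… → 0.17
Y = (157-131)/157 = 26/157 = 0.16560… → 0.17
= CMYK(0.00, 0.17, 0.17, 0.38)


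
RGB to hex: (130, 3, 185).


R = 130 → 82 (hex)
G = 3 → 03 (hex)
B = 185 → B9 (hex)
Hex = #8203B9


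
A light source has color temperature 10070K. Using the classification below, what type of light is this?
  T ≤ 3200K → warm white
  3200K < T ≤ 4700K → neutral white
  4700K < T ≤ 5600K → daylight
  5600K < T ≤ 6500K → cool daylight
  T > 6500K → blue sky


Temperature: 10070K
10070K > 6500K → blue sky
Classification: blue sky


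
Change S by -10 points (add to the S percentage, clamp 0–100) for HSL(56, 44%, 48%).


Original S = 44%
Adjustment = -10 percentage points
New S = 44 + (-10) = 34
Clamp to [0, 100] → 34
= HSL(56°, 34%, 48%)


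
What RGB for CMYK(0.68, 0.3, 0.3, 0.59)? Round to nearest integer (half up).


R = 255 × (1-C) × (1-K) = 255 × 0.32 × 0.41 = 33.456 → 33
G = 255 × (1-M) × (1-K) = 255 × 0.70 × 0.41 = 73.185 → 73
B = 255 × (1-Y) × (1-K) = 255 × 0.70 × 0.41 = 73.185 → 73
= RGB(33, 73, 73)


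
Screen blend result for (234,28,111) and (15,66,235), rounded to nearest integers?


Screen: C = 255 - (255-A)×(255-B)/255, rounded to nearest integer
R: 255 - (255-234)×(255-15)/255 = 255 - 5040/255 ≈ 255 - 19.765 = 235.235 → 235
G: 255 - (255-28)×(255-66)/255 = 255 - 42903/255 ≈ 255 - 168.247 = 86.753 → 87
B: 255 - (255-111)×(255-235)/255 = 255 - 2880/255 ≈ 255 - 11.294 = 243.706 → 244
= RGB(235, 87, 244)


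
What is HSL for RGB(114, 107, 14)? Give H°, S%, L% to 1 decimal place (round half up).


Normalize: R'=114/255≈0.4471, G'=107/255≈0.4196, B'=14/255≈0.0549
Max=114/255, Min=14/255, Δ=Max-Min=100/255
L = (Max+Min)/2 = (114+14)/510 = 128/510 = 0.25098… → L = 25.1%
L ≤ 0.5 → S = Δ/(Max+Min) = 100/(114+14) = 100/128 = 0.78125 → S = 78.1%
(the 1/255 factors cancel in S and H, so raw channel differences can be used)
Max is R' → H = 60 × (((G-B)/Δ) mod 6) = 60 × (((107-14)/100) mod 6)
  93/100 = 0.93
  H = 60 × 0.93 = 55.8° → H = 55.8°
= HSL(55.8°, 78.1%, 25.1%)


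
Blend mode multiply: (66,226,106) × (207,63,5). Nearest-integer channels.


Multiply: C = A×B/255, rounded to nearest integer
R: 66×207/255 = 13662/255 ≈ 53.576 → 54
G: 226×63/255 = 14238/255 ≈ 55.835 → 56
B: 106×5/255 = 530/255 ≈ 2.078 → 2
= RGB(54, 56, 2)


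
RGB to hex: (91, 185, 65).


R = 91 → 5B (hex)
G = 185 → B9 (hex)
B = 65 → 41 (hex)
Hex = #5BB941


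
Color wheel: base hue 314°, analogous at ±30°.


Base hue: 314°
Left analog: (314 - 30) mod 360 = 284°
Right analog: (314 + 30) mod 360 = 344°
Analogous hues = 284° and 344°


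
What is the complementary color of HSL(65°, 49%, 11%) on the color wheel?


Complement = opposite side of color wheel = hue + 180°
H' = (65 + 180) mod 360 = 245°
S and L unchanged.
= HSL(245°, 49%, 11%)


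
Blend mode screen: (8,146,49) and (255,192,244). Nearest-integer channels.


Screen: C = 255 - (255-A)×(255-B)/255, rounded to nearest integer
R: 255 - (255-8)×(255-255)/255 = 255 - 0/255 ≈ 255 - 0.000 = 255.000 → 255
G: 255 - (255-146)×(255-192)/255 = 255 - 6867/255 ≈ 255 - 26.929 = 228.071 → 228
B: 255 - (255-49)×(255-244)/255 = 255 - 2266/255 ≈ 255 - 8.886 = 246.114 → 246
= RGB(255, 228, 246)


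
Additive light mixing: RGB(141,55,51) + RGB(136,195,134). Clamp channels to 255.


Additive: each channel = min(255, C₁+C₂)
R: 141+136 = 277 → 255
G: 55+195 = 250 → 250
B: 51+134 = 185 → 185
= RGB(255, 250, 185)


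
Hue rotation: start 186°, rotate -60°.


New hue = (H + rotation) mod 360
New hue = (186 -60) mod 360
= 126 mod 360
= 126°


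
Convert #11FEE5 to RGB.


11 → 17 (R)
FE → 254 (G)
E5 → 229 (B)
= RGB(17, 254, 229)


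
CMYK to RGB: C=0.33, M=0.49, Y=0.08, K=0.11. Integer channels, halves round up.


R = 255 × (1-C) × (1-K) = 255 × 0.67 × 0.89 = 152.0565 → 152
G = 255 × (1-M) × (1-K) = 255 × 0.51 × 0.89 = 115.7445 → 116
B = 255 × (1-Y) × (1-K) = 255 × 0.92 × 0.89 = 208.794 → 209
= RGB(152, 116, 209)


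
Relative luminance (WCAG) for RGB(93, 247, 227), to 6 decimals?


Linearize each channel (sRGB transfer function): c = v/255; c_lin = c/12.92 if c ≤ 0.04045, else ((c+0.055)/1.055)^2.4
  R: 93/255 ≈ 0.364706 > 0.04045 → ((0.364706+0.055)/1.055)^2.4 ≈ 0.109462
  G: 247/255 ≈ 0.968627 > 0.04045 → ((0.968627+0.055)/1.055)^2.4 ≈ 0.930111
  B: 227/255 ≈ 0.890196 > 0.04045 → ((0.890196+0.055)/1.055)^2.4 ≈ 0.768151
R_lin = 0.109462, G_lin = 0.930111, B_lin = 0.768151
L = 0.2126×R + 0.7152×G + 0.0722×B
L = 0.2126×0.109462 + 0.7152×0.930111 + 0.0722×0.768151
L ≈ 0.743947


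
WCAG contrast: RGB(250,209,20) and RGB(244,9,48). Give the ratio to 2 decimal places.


Linearize each sRGB channel c=v/255: c/12.92 if c ≤ 0.04045 else ((c+0.055)/1.055)^2.4
L = 0.2126×R_lin + 0.7152×G_lin + 0.0722×B_lin
Color 1 (250,209,20):
  R=250: 250/255≈0.9804 > 0.04045 → ((0.9804+0.055)/1.055)^2.4 ≈ 0.95597
  G=209: 209/255≈0.8196 > 0.04045 → ((0.8196+0.055)/1.055)^2.4 ≈ 0.63760
  B=20: 20/255≈0.0784 > 0.04045 → ((0.0784+0.055)/1.055)^2.4 ≈ 0.00700
  L1 = 0.2126×0.95597 + 0.7152×0.63760 + 0.0722×0.00700 ≈ 0.65975
Color 2 (244,9,48):
  R=244: 244/255≈0.9569 > 0.04045 → ((0.9569+0.055)/1.055)^2.4 ≈ 0.90466
  G=9: 9/255≈0.0353 ≤ 0.04045 → 0.0353/12.92 ≈ 0.00273
  B=48: 48/255≈0.1882 > 0.04045 → ((0.1882+0.055)/1.055)^2.4 ≈ 0.02956
  L2 = 0.2126×0.90466 + 0.7152×0.00273 + 0.0722×0.02956 ≈ 0.19642
Lighter = 0.65975, Darker = 0.19642
Ratio = (L_lighter + 0.05) / (L_darker + 0.05)
Ratio = (0.65975 + 0.05) / (0.19642 + 0.05) = 0.70975 / 0.24642 ≈ 2.8803
Ratio ≈ 2.88:1


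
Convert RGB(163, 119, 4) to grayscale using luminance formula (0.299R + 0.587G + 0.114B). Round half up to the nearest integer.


Gray = 0.299×R + 0.587×G + 0.114×B
Gray = 0.299×163 + 0.587×119 + 0.114×4
Gray = 48.737 + 69.853 + 0.456
Gray = 119.046 → round half up → 119
Gray = 119


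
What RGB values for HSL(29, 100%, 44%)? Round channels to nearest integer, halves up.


H=29°, S=1.00, L=0.44
C = (1-|2L-1|)×S = (1-|-0.12|)×1.00 = 0.88
H' = H/60 = 29/60 ≈ 0.4833; X = C×(1-|H' mod 2 - 1|) ≈ 0.4253
m = L - C/2 = 0.44 - 0.44 = 0
Sector ⌊H'⌋ = 0 → (R',G',B') = (0.88, ≈0.4253, 0.0)
RGB = ((R'+m)×255, (G'+m)×255, (B'+m)×255) = (224.4, 108.46, 0.0)
Round half up → RGB(224, 108, 0)


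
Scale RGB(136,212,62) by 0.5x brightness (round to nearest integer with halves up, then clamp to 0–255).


Multiply each channel by 0.5, round half up, clamp to [0, 255]
R: 136×0.5 = 68
G: 212×0.5 = 106
B: 62×0.5 = 31
= RGB(68, 106, 31)


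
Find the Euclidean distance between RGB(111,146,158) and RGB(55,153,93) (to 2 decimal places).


d = √[(R₁-R₂)² + (G₁-G₂)² + (B₁-B₂)²]
d = √[(111-55)² + (146-153)² + (158-93)²]
d = √[3136 + 49 + 4225]
d = √7410
d ≈ 86.08


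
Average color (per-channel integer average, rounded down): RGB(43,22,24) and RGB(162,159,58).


Midpoint: each channel = ⌊(C₁+C₂)/2⌋
R: ⌊(43+162)/2⌋ = 102
G: ⌊(22+159)/2⌋ = 90
B: ⌊(24+58)/2⌋ = 41
= RGB(102, 90, 41)


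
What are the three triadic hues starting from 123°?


Triadic: equally spaced at 120° intervals
H1 = 123°
H2 = (123 + 120) mod 360 = 243°
H3 = (123 + 240) mod 360 = 3°
Triadic = 123°, 243°, 3°


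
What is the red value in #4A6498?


Color: #4A6498
R = 4A = 74
G = 64 = 100
B = 98 = 152
Red = 74


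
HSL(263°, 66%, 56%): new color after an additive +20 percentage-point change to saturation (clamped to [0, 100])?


Original S = 66%
Adjustment = +20 percentage points
New S = 66 + (20) = 86
Clamp to [0, 100] → 86
= HSL(263°, 86%, 56%)


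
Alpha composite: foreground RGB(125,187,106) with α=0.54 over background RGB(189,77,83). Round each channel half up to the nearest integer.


C = α×F + (1-α)×B, with 1-α = 0.46
R: 0.54×125 + 0.46×189 = 67.50 + 86.94 = 154.44 → 154
G: 0.54×187 + 0.46×77 = 100.98 + 35.42 = 136.40 → 136
B: 0.54×106 + 0.46×83 = 57.24 + 38.18 = 95.42 → 95
= RGB(154, 136, 95)


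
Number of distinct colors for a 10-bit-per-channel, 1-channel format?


Total bits = 10 bits/channel × 1 channels = 10 bits
Distinct colors = 2^10
= 1,024 colors


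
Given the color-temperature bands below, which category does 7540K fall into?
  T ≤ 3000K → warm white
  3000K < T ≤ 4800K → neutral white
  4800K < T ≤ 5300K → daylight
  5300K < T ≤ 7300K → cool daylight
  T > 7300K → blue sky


Temperature: 7540K
7540K > 7300K → blue sky
Classification: blue sky


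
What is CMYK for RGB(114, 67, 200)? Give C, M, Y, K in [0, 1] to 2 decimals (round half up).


R'=114/255≈0.4471, G'=67/255≈0.2627, B'=200/255≈0.7843
K = 1 - max(R',G',B') = 1 - 200/255 = 55/255 = 0.21568… → 0.22
(1-R'-K)/(1-K) simplifies to (max-R)/max with max = 200:
C = (200-114)/200 = 86/200 = 0.43 → 0.43
M = (200-67)/200 = 133/200 = 0.665 → 0.67
Y = (200-200)/200 = 0/200 = 0 → 0.00
= CMYK(0.43, 0.67, 0.00, 0.22)


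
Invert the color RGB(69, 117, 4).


Invert: (255-R, 255-G, 255-B)
R: 255-69 = 186
G: 255-117 = 138
B: 255-4 = 251
= RGB(186, 138, 251)


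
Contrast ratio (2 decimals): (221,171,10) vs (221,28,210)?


Linearize each sRGB channel c=v/255: c/12.92 if c ≤ 0.04045 else ((c+0.055)/1.055)^2.4
L = 0.2126×R_lin + 0.7152×G_lin + 0.0722×B_lin
Color 1 (221,171,10):
  R=221: 221/255≈0.8667 > 0.04045 → ((0.8667+0.055)/1.055)^2.4 ≈ 0.72306
  G=171: 171/255≈0.6706 > 0.04045 → ((0.6706+0.055)/1.055)^2.4 ≈ 0.40724
  B=10: 10/255≈0.0392 ≤ 0.04045 → 0.0392/12.92 ≈ 0.00304
  L1 = 0.2126×0.72306 + 0.7152×0.40724 + 0.0722×0.00304 ≈ 0.44520
Color 2 (221,28,210):
  R=221: 221/255≈0.8667 > 0.04045 → ((0.8667+0.055)/1.055)^2.4 ≈ 0.72306
  G=28: 28/255≈0.1098 > 0.04045 → ((0.1098+0.055)/1.055)^2.4 ≈ 0.01161
  B=210: 210/255≈0.8235 > 0.04045 → ((0.8235+0.055)/1.055)^2.4 ≈ 0.64448
  L2 = 0.2126×0.72306 + 0.7152×0.01161 + 0.0722×0.64448 ≈ 0.20856
Lighter = 0.44520, Darker = 0.20856
Ratio = (L_lighter + 0.05) / (L_darker + 0.05)
Ratio = (0.44520 + 0.05) / (0.20856 + 0.05) = 0.49520 / 0.25856 ≈ 1.9152
Ratio ≈ 1.92:1


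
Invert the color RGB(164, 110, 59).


Invert: (255-R, 255-G, 255-B)
R: 255-164 = 91
G: 255-110 = 145
B: 255-59 = 196
= RGB(91, 145, 196)


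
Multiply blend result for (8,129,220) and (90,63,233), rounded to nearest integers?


Multiply: C = A×B/255, rounded to nearest integer
R: 8×90/255 = 720/255 ≈ 2.824 → 3
G: 129×63/255 = 8127/255 ≈ 31.871 → 32
B: 220×233/255 = 51260/255 ≈ 201.020 → 201
= RGB(3, 32, 201)


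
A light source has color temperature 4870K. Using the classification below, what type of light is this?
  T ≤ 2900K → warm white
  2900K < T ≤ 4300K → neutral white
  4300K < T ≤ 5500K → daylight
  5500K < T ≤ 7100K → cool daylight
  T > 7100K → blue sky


Temperature: 4870K
4300K < 4870K ≤ 5500K → daylight
Classification: daylight


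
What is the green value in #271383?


Color: #271383
R = 27 = 39
G = 13 = 19
B = 83 = 131
Green = 19


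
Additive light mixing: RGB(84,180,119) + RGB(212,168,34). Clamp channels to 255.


Additive: each channel = min(255, C₁+C₂)
R: 84+212 = 296 → 255
G: 180+168 = 348 → 255
B: 119+34 = 153 → 153
= RGB(255, 255, 153)


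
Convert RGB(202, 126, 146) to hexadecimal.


R = 202 → CA (hex)
G = 126 → 7E (hex)
B = 146 → 92 (hex)
Hex = #CA7E92


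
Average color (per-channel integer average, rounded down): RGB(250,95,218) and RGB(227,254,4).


Midpoint: each channel = ⌊(C₁+C₂)/2⌋
R: ⌊(250+227)/2⌋ = 238
G: ⌊(95+254)/2⌋ = 174
B: ⌊(218+4)/2⌋ = 111
= RGB(238, 174, 111)


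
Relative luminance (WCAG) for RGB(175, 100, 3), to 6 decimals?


Linearize each channel (sRGB transfer function): c = v/255; c_lin = c/12.92 if c ≤ 0.04045, else ((c+0.055)/1.055)^2.4
  R: 175/255 ≈ 0.686275 > 0.04045 → ((0.686275+0.055)/1.055)^2.4 ≈ 0.428690
  G: 100/255 ≈ 0.392157 > 0.04045 → ((0.392157+0.055)/1.055)^2.4 ≈ 0.127438
  B: 3/255 ≈ 0.011765 ≤ 0.04045 → 0.011765/12.92 ≈ 0.000911
R_lin = 0.428690, G_lin = 0.127438, B_lin = 0.000911
L = 0.2126×R + 0.7152×G + 0.0722×B
L = 0.2126×0.428690 + 0.7152×0.127438 + 0.0722×0.000911
L ≈ 0.182349


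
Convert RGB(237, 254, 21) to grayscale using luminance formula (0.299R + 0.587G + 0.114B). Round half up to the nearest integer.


Gray = 0.299×R + 0.587×G + 0.114×B
Gray = 0.299×237 + 0.587×254 + 0.114×21
Gray = 70.863 + 149.098 + 2.394
Gray = 222.355 → round half up → 222
Gray = 222


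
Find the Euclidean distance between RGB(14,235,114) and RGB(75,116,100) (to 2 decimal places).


d = √[(R₁-R₂)² + (G₁-G₂)² + (B₁-B₂)²]
d = √[(14-75)² + (235-116)² + (114-100)²]
d = √[3721 + 14161 + 196]
d = √18078
d ≈ 134.45


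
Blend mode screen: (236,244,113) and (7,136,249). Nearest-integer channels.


Screen: C = 255 - (255-A)×(255-B)/255, rounded to nearest integer
R: 255 - (255-236)×(255-7)/255 = 255 - 4712/255 ≈ 255 - 18.478 = 236.522 → 237
G: 255 - (255-244)×(255-136)/255 = 255 - 1309/255 ≈ 255 - 5.133 = 249.867 → 250
B: 255 - (255-113)×(255-249)/255 = 255 - 852/255 ≈ 255 - 3.341 = 251.659 → 252
= RGB(237, 250, 252)


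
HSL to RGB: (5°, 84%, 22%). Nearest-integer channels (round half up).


H=5°, S=0.84, L=0.22
C = (1-|2L-1|)×S = (1-|-0.56|)×0.84 = 0.3696
H' = H/60 = 5/60 ≈ 0.0833; X = C×(1-|H' mod 2 - 1|) = 0.0308
m = L - C/2 = 0.22 - 0.1848 = 0.0352
Sector ⌊H'⌋ = 0 → (R',G',B') = (0.3696, 0.0308, 0.0)
RGB = ((R'+m)×255, (G'+m)×255, (B'+m)×255) = (103.224, 16.83, 8.976)
Round half up → RGB(103, 17, 9)


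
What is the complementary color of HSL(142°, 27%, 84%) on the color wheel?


Complement = opposite side of color wheel = hue + 180°
H' = (142 + 180) mod 360 = 322°
S and L unchanged.
= HSL(322°, 27%, 84%)


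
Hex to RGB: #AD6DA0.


AD → 173 (R)
6D → 109 (G)
A0 → 160 (B)
= RGB(173, 109, 160)


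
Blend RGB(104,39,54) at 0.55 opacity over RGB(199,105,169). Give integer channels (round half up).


C = α×F + (1-α)×B, with 1-α = 0.45
R: 0.55×104 + 0.45×199 = 57.20 + 89.55 = 146.75 → 147
G: 0.55×39 + 0.45×105 = 21.45 + 47.25 = 68.70 → 69
B: 0.55×54 + 0.45×169 = 29.70 + 76.05 = 105.75 → 106
= RGB(147, 69, 106)


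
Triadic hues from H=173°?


Triadic: equally spaced at 120° intervals
H1 = 173°
H2 = (173 + 120) mod 360 = 293°
H3 = (173 + 240) mod 360 = 53°
Triadic = 173°, 293°, 53°


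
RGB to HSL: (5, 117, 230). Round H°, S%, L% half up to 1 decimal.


Normalize: R'=5/255≈0.0196, G'=117/255≈0.4588, B'=230/255≈0.9020
Max=230/255, Min=5/255, Δ=Max-Min=225/255
L = (Max+Min)/2 = (230+5)/510 = 235/510 = 0.46078… → L = 46.1%
L ≤ 0.5 → S = Δ/(Max+Min) = 225/(230+5) = 225/235 = 0.95744… → S = 95.7%
(the 1/255 factors cancel in S and H, so raw channel differences can be used)
Max is B' → H = 60 × ((R-G)/Δ + 4) = 60 × ((5-117)/225 + 4)
  -112/225 + 4 = -0.4977… + 4 = 3.5022…
  H = 60 × 3.5022… = 210.133…° → H = 210.1°
= HSL(210.1°, 95.7%, 46.1%)


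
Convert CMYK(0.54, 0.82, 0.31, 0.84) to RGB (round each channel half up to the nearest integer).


R = 255 × (1-C) × (1-K) = 255 × 0.46 × 0.16 = 18.768 → 19
G = 255 × (1-M) × (1-K) = 255 × 0.18 × 0.16 = 7.344 → 7
B = 255 × (1-Y) × (1-K) = 255 × 0.69 × 0.16 = 28.152 → 28
= RGB(19, 7, 28)


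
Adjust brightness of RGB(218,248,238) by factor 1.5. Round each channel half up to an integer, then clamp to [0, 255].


Multiply each channel by 1.5, round half up, clamp to [0, 255]
R: 218×1.5 = 327 → clamp → 255
G: 248×1.5 = 372 → clamp → 255
B: 238×1.5 = 357 → clamp → 255
= RGB(255, 255, 255)


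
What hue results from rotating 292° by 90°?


New hue = (H + rotation) mod 360
New hue = (292 + 90) mod 360
= 382 mod 360
= 22°


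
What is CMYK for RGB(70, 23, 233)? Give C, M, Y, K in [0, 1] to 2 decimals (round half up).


R'=70/255≈0.2745, G'=23/255≈0.0902, B'=233/255≈0.9137
K = 1 - max(R',G',B') = 1 - 233/255 = 22/255 = 0.08627… → 0.09
(1-R'-K)/(1-K) simplifies to (max-R)/max with max = 233:
C = (233-70)/233 = 163/233 = 0.69957… → 0.70
M = (233-23)/233 = 210/233 = 0.90128… → 0.90
Y = (233-233)/233 = 0/233 = 0 → 0.00
= CMYK(0.70, 0.90, 0.00, 0.09)


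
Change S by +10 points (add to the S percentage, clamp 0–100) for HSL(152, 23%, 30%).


Original S = 23%
Adjustment = +10 percentage points
New S = 23 + (10) = 33
Clamp to [0, 100] → 33
= HSL(152°, 33%, 30%)


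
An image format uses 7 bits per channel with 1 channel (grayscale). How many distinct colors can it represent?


Total bits = 7 bits/channel × 1 channels = 7 bits
Distinct colors = 2^7
= 128 colors


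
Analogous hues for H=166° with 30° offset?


Base hue: 166°
Left analog: (166 - 30) mod 360 = 136°
Right analog: (166 + 30) mod 360 = 196°
Analogous hues = 136° and 196°


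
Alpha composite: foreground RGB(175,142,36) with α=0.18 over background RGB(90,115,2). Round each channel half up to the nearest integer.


C = α×F + (1-α)×B, with 1-α = 0.82
R: 0.18×175 + 0.82×90 = 31.50 + 73.80 = 105.30 → 105
G: 0.18×142 + 0.82×115 = 25.56 + 94.30 = 119.86 → 120
B: 0.18×36 + 0.82×2 = 6.48 + 1.64 = 8.12 → 8
= RGB(105, 120, 8)


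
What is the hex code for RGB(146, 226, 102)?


R = 146 → 92 (hex)
G = 226 → E2 (hex)
B = 102 → 66 (hex)
Hex = #92E266


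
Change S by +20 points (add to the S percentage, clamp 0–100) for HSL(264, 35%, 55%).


Original S = 35%
Adjustment = +20 percentage points
New S = 35 + (20) = 55
Clamp to [0, 100] → 55
= HSL(264°, 55%, 55%)
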